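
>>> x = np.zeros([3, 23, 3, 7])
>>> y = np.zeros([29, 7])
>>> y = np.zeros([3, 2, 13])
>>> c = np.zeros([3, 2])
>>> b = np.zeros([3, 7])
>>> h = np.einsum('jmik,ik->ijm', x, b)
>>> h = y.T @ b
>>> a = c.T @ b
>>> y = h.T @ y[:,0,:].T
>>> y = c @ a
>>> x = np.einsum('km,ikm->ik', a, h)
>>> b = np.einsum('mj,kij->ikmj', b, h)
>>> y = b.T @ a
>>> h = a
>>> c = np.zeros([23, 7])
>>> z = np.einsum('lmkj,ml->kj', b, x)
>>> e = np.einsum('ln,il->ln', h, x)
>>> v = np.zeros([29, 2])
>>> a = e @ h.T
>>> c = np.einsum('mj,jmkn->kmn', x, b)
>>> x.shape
(13, 2)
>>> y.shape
(7, 3, 13, 7)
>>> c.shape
(3, 13, 7)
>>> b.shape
(2, 13, 3, 7)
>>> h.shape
(2, 7)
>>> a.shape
(2, 2)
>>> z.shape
(3, 7)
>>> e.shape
(2, 7)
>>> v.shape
(29, 2)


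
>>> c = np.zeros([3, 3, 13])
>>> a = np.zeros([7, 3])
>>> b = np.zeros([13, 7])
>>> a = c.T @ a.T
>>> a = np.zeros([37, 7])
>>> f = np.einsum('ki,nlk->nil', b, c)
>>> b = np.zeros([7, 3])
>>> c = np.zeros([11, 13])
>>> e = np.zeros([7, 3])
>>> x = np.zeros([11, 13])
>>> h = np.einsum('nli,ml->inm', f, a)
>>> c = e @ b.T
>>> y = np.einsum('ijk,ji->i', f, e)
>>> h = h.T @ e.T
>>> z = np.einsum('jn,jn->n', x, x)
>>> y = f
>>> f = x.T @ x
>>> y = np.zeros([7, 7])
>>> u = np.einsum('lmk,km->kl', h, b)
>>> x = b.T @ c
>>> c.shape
(7, 7)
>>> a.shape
(37, 7)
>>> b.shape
(7, 3)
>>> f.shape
(13, 13)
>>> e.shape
(7, 3)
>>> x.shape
(3, 7)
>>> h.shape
(37, 3, 7)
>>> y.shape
(7, 7)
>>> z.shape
(13,)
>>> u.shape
(7, 37)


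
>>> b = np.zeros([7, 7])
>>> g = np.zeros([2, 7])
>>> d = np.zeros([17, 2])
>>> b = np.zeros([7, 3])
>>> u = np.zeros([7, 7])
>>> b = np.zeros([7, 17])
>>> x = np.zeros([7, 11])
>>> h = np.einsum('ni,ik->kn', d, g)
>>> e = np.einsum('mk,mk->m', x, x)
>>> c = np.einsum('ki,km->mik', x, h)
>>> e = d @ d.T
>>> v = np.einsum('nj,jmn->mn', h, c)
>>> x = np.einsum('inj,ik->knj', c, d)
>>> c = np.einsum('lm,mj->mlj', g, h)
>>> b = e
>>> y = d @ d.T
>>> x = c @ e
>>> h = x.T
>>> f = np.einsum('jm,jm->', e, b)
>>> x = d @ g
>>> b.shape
(17, 17)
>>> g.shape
(2, 7)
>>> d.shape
(17, 2)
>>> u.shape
(7, 7)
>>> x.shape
(17, 7)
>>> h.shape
(17, 2, 7)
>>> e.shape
(17, 17)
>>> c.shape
(7, 2, 17)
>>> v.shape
(11, 7)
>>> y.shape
(17, 17)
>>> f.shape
()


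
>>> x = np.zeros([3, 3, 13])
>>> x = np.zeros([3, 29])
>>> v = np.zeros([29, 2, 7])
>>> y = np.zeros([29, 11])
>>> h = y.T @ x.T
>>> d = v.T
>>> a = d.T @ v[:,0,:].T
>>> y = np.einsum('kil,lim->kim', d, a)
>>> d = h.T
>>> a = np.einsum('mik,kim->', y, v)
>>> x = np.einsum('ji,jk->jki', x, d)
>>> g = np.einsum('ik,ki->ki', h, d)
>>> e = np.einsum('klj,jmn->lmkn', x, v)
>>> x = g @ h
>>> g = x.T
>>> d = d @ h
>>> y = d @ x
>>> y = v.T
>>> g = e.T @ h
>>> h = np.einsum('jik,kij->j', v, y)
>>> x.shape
(3, 3)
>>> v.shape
(29, 2, 7)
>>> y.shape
(7, 2, 29)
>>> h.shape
(29,)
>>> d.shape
(3, 3)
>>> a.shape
()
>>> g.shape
(7, 3, 2, 3)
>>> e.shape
(11, 2, 3, 7)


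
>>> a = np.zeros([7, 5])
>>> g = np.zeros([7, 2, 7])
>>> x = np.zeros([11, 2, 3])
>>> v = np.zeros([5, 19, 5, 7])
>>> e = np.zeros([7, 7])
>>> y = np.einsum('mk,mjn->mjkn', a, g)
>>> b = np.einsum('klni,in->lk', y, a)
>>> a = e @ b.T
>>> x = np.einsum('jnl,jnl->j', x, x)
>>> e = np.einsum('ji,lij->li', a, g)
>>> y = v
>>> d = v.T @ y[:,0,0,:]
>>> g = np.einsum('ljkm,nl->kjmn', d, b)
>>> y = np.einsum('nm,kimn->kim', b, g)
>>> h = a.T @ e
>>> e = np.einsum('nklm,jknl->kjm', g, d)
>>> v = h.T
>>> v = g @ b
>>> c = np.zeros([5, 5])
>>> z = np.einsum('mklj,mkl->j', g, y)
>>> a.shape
(7, 2)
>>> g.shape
(19, 5, 7, 2)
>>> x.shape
(11,)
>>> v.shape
(19, 5, 7, 7)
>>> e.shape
(5, 7, 2)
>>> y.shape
(19, 5, 7)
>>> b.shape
(2, 7)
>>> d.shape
(7, 5, 19, 7)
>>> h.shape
(2, 2)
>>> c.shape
(5, 5)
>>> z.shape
(2,)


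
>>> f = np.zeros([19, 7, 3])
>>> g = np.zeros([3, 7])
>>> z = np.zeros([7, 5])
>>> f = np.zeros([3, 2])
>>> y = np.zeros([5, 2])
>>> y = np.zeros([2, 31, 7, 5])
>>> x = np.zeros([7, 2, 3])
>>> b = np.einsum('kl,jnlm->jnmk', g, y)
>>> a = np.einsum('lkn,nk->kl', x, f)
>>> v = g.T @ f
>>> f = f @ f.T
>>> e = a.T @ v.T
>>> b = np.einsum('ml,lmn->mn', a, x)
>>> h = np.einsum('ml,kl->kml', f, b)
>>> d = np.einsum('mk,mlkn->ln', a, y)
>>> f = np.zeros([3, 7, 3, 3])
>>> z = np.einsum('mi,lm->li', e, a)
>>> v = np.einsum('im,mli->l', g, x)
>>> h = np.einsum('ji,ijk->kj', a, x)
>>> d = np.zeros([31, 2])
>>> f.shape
(3, 7, 3, 3)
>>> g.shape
(3, 7)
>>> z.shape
(2, 7)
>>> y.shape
(2, 31, 7, 5)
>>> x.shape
(7, 2, 3)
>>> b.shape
(2, 3)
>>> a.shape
(2, 7)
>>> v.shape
(2,)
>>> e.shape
(7, 7)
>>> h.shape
(3, 2)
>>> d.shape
(31, 2)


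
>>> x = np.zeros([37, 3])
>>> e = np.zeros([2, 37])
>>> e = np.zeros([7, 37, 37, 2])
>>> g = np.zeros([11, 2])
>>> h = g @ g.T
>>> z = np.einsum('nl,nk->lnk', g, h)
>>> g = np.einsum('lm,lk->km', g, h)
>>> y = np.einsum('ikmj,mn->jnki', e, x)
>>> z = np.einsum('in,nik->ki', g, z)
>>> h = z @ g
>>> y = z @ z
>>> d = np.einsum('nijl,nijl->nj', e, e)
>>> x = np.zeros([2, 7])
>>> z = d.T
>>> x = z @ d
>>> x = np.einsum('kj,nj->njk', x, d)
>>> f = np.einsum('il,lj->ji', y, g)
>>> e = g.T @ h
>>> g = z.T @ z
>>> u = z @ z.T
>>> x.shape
(7, 37, 37)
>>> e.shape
(2, 2)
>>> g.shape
(7, 7)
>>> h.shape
(11, 2)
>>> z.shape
(37, 7)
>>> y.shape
(11, 11)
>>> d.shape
(7, 37)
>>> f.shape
(2, 11)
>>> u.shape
(37, 37)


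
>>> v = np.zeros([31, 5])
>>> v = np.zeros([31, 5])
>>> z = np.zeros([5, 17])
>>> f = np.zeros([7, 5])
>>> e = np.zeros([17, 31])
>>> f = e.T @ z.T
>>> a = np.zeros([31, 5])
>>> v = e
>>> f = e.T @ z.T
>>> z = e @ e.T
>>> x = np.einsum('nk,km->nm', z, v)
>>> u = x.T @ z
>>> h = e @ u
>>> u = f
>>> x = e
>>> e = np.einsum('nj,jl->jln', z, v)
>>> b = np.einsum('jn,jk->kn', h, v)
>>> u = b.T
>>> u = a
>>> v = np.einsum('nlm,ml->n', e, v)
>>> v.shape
(17,)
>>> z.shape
(17, 17)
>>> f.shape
(31, 5)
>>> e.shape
(17, 31, 17)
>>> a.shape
(31, 5)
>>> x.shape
(17, 31)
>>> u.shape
(31, 5)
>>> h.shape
(17, 17)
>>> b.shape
(31, 17)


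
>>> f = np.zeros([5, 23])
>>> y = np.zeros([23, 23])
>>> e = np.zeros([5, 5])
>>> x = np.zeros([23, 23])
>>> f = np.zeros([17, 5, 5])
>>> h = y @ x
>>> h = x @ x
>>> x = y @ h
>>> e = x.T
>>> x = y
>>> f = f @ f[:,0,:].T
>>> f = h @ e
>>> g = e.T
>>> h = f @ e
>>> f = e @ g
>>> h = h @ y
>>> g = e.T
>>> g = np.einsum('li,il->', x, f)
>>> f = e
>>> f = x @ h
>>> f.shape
(23, 23)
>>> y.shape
(23, 23)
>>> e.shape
(23, 23)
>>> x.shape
(23, 23)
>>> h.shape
(23, 23)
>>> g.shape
()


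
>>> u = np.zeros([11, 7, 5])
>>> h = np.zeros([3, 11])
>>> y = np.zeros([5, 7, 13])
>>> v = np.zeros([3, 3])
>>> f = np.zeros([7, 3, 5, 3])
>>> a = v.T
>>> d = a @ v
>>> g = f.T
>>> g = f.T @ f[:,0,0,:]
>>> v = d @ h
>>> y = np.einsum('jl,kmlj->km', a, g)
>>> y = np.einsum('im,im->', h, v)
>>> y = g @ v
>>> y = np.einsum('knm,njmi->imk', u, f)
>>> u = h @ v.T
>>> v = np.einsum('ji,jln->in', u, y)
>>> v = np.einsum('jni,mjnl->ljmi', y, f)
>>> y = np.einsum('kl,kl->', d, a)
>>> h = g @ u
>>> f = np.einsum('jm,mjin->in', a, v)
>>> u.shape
(3, 3)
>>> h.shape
(3, 5, 3, 3)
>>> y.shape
()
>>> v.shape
(3, 3, 7, 11)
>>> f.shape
(7, 11)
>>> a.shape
(3, 3)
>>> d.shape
(3, 3)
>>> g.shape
(3, 5, 3, 3)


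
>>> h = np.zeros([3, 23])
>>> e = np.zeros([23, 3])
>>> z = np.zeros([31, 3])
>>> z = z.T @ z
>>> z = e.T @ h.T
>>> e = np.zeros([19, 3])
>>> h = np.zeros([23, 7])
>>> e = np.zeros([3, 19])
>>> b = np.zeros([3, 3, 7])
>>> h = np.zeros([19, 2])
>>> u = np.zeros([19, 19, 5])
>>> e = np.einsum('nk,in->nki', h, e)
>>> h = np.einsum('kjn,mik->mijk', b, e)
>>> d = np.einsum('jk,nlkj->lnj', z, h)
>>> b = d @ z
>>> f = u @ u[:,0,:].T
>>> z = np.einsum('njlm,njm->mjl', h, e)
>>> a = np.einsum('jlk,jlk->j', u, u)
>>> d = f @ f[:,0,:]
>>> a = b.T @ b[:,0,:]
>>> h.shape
(19, 2, 3, 3)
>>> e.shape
(19, 2, 3)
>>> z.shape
(3, 2, 3)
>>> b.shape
(2, 19, 3)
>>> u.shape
(19, 19, 5)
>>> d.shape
(19, 19, 19)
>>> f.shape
(19, 19, 19)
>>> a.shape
(3, 19, 3)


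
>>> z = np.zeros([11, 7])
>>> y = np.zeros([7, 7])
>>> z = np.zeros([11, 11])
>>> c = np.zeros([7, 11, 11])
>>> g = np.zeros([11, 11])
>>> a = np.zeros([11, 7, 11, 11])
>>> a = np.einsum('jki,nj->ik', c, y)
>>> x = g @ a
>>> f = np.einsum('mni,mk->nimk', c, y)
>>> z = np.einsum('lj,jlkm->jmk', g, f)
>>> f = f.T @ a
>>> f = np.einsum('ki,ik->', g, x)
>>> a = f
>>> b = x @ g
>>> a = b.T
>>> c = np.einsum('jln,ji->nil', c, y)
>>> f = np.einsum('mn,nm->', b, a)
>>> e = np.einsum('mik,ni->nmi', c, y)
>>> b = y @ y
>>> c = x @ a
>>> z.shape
(11, 7, 7)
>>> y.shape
(7, 7)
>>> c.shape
(11, 11)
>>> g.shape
(11, 11)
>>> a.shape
(11, 11)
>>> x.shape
(11, 11)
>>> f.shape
()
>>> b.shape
(7, 7)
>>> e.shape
(7, 11, 7)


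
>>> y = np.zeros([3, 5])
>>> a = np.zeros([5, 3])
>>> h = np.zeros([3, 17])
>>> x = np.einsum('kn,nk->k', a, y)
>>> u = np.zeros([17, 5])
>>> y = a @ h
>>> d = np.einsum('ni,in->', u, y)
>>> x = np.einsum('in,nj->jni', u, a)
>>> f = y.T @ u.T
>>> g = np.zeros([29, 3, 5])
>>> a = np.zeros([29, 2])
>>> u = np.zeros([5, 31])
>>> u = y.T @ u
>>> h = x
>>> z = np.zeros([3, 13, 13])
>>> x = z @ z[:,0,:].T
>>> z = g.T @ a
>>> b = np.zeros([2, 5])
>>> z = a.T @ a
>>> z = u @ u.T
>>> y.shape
(5, 17)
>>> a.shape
(29, 2)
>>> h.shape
(3, 5, 17)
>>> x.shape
(3, 13, 3)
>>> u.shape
(17, 31)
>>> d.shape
()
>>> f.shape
(17, 17)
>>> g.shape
(29, 3, 5)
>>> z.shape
(17, 17)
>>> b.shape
(2, 5)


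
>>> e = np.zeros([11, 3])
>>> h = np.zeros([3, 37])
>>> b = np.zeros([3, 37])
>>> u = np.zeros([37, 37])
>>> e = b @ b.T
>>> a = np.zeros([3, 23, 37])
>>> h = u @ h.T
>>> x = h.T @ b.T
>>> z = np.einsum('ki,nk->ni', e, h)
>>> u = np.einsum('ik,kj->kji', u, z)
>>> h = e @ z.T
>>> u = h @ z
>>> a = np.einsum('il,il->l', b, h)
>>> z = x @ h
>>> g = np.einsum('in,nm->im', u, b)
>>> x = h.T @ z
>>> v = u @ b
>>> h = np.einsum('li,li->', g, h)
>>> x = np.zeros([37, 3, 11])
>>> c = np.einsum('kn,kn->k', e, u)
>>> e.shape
(3, 3)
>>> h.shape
()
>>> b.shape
(3, 37)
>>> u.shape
(3, 3)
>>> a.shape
(37,)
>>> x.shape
(37, 3, 11)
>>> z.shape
(3, 37)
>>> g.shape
(3, 37)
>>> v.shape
(3, 37)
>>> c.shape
(3,)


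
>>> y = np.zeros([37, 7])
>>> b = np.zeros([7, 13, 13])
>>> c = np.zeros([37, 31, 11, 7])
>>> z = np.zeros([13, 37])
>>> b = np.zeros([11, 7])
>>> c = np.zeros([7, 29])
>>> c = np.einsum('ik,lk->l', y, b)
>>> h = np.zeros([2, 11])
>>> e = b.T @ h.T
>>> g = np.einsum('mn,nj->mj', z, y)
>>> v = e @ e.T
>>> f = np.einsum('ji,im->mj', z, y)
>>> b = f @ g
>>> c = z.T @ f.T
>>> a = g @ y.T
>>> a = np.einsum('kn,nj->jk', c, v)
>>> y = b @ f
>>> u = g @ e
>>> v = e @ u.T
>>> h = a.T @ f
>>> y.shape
(7, 13)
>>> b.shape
(7, 7)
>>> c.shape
(37, 7)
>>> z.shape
(13, 37)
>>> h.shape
(37, 13)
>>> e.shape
(7, 2)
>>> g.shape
(13, 7)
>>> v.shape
(7, 13)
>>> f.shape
(7, 13)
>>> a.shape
(7, 37)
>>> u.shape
(13, 2)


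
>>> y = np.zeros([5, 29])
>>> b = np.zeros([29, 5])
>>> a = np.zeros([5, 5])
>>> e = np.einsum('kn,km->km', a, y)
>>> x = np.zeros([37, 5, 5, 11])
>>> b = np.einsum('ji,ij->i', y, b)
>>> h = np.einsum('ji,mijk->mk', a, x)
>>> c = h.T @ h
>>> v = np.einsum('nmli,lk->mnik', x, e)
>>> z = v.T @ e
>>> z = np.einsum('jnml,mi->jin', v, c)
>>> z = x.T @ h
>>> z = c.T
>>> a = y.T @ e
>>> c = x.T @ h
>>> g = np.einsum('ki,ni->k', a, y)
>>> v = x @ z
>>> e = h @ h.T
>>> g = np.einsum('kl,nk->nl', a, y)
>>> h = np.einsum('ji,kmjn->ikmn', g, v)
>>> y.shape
(5, 29)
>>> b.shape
(29,)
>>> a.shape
(29, 29)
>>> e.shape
(37, 37)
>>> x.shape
(37, 5, 5, 11)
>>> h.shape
(29, 37, 5, 11)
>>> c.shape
(11, 5, 5, 11)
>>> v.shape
(37, 5, 5, 11)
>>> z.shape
(11, 11)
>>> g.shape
(5, 29)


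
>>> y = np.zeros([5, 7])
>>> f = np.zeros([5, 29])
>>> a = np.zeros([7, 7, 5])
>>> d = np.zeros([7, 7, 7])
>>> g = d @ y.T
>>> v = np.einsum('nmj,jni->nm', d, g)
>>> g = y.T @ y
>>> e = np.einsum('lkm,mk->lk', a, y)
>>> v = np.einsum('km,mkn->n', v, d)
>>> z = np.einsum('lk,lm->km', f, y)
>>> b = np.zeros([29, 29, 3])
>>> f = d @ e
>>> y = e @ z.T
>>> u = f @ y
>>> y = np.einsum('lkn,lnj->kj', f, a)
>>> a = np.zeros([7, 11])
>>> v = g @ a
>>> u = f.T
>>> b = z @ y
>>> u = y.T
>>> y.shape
(7, 5)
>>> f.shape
(7, 7, 7)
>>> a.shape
(7, 11)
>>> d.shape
(7, 7, 7)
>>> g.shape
(7, 7)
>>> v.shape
(7, 11)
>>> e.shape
(7, 7)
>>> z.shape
(29, 7)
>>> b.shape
(29, 5)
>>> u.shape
(5, 7)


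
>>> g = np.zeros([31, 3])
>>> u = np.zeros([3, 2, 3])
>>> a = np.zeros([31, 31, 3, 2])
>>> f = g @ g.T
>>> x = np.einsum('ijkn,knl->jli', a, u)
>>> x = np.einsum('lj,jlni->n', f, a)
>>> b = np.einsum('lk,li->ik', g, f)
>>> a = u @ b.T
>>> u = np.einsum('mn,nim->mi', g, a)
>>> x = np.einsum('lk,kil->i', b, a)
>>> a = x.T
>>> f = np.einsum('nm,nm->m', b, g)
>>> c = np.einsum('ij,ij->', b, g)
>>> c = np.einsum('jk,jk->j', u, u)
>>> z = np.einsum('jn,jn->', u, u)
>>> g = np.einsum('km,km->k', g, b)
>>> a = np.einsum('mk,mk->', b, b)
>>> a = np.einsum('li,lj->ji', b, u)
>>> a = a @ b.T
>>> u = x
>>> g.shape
(31,)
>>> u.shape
(2,)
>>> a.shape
(2, 31)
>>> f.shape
(3,)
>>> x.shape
(2,)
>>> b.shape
(31, 3)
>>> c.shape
(31,)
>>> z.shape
()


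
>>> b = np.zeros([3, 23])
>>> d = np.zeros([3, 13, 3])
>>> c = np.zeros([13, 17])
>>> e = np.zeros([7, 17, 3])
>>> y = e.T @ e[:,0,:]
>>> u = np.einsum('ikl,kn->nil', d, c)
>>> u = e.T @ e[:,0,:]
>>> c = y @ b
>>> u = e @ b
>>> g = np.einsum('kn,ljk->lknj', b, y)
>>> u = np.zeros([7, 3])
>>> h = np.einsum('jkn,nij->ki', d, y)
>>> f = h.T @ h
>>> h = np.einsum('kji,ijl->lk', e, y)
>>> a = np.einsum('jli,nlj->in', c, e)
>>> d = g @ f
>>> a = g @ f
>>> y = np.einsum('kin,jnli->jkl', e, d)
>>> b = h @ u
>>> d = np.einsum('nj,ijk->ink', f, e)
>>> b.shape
(3, 3)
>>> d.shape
(7, 17, 3)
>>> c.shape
(3, 17, 23)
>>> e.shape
(7, 17, 3)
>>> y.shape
(3, 7, 23)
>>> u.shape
(7, 3)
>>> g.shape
(3, 3, 23, 17)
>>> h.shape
(3, 7)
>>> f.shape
(17, 17)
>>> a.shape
(3, 3, 23, 17)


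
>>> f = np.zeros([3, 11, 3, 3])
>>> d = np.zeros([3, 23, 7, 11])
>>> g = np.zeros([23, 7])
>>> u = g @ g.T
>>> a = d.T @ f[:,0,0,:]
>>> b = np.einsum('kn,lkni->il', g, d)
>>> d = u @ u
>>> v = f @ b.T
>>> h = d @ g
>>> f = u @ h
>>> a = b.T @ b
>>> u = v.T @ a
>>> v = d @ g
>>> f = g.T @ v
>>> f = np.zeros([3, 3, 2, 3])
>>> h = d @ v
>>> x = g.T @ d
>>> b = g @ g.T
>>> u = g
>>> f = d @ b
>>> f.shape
(23, 23)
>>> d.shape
(23, 23)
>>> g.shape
(23, 7)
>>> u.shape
(23, 7)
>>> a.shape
(3, 3)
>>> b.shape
(23, 23)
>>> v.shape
(23, 7)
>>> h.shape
(23, 7)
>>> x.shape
(7, 23)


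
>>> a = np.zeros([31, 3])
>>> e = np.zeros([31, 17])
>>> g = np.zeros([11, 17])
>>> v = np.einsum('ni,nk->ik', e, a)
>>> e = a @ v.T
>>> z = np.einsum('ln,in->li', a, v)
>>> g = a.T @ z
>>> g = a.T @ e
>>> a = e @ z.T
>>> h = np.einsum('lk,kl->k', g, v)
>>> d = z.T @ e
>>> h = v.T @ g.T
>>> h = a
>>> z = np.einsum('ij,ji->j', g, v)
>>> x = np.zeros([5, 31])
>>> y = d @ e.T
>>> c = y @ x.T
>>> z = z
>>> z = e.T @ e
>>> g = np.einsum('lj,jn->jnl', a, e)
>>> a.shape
(31, 31)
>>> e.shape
(31, 17)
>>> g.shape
(31, 17, 31)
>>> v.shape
(17, 3)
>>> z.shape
(17, 17)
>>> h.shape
(31, 31)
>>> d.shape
(17, 17)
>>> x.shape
(5, 31)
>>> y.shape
(17, 31)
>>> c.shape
(17, 5)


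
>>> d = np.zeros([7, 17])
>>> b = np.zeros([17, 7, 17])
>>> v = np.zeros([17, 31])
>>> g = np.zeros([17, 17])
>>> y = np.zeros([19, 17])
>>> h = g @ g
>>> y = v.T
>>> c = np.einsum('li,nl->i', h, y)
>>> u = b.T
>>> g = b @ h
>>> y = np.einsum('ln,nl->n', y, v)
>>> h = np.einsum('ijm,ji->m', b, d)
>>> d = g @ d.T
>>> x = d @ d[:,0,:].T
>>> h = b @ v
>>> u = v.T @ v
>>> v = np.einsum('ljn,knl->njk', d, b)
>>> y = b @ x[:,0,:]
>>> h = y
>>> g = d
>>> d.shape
(17, 7, 7)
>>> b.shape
(17, 7, 17)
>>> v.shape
(7, 7, 17)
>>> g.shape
(17, 7, 7)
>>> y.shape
(17, 7, 17)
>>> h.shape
(17, 7, 17)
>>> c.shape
(17,)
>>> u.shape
(31, 31)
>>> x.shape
(17, 7, 17)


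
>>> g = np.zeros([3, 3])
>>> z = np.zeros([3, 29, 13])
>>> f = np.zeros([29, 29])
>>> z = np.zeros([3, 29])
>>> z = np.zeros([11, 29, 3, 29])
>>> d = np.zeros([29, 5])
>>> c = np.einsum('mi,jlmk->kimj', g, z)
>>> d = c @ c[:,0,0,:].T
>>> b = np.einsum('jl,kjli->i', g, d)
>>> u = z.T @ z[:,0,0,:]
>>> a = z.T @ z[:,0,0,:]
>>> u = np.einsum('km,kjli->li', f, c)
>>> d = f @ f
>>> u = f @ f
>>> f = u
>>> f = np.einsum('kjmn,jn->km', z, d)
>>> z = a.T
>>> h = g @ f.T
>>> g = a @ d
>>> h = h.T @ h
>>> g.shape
(29, 3, 29, 29)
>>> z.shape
(29, 29, 3, 29)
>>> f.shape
(11, 3)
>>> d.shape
(29, 29)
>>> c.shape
(29, 3, 3, 11)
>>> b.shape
(29,)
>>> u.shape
(29, 29)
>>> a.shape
(29, 3, 29, 29)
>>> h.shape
(11, 11)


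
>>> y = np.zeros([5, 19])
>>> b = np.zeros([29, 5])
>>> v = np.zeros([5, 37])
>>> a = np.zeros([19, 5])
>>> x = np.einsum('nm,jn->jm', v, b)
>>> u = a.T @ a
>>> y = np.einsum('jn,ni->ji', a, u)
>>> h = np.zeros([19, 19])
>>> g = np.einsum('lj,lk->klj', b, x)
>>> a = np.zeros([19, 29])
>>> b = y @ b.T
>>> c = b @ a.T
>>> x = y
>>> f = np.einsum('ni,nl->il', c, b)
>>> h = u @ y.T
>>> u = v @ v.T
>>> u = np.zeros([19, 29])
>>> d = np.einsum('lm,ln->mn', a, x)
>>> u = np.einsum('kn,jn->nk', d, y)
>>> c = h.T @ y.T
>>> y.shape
(19, 5)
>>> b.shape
(19, 29)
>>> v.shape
(5, 37)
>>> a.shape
(19, 29)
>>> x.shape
(19, 5)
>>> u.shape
(5, 29)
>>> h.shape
(5, 19)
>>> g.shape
(37, 29, 5)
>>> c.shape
(19, 19)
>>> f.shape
(19, 29)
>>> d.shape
(29, 5)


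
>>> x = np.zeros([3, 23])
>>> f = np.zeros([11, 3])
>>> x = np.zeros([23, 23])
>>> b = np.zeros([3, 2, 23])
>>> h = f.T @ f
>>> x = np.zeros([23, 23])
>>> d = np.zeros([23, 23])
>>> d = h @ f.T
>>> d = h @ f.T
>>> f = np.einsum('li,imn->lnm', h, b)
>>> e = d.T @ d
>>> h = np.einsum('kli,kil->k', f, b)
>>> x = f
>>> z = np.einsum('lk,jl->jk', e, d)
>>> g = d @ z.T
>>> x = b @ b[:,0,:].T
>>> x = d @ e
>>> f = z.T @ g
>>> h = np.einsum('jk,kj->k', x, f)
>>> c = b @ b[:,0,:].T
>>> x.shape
(3, 11)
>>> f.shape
(11, 3)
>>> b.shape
(3, 2, 23)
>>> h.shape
(11,)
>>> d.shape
(3, 11)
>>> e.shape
(11, 11)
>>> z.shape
(3, 11)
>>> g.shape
(3, 3)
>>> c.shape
(3, 2, 3)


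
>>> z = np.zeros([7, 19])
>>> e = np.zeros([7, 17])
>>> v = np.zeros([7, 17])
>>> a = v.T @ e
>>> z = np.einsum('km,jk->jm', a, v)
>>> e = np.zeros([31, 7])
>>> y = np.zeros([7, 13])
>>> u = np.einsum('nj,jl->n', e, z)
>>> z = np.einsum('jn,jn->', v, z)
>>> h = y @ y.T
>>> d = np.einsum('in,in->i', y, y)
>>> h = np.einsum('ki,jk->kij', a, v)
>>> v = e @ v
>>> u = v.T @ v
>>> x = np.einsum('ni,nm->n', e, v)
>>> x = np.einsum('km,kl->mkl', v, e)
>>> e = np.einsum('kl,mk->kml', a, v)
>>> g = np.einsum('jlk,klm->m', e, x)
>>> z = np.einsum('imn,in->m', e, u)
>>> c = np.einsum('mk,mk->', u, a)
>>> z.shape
(31,)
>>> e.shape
(17, 31, 17)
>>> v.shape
(31, 17)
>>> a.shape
(17, 17)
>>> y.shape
(7, 13)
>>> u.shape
(17, 17)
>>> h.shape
(17, 17, 7)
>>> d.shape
(7,)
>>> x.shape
(17, 31, 7)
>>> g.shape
(7,)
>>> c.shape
()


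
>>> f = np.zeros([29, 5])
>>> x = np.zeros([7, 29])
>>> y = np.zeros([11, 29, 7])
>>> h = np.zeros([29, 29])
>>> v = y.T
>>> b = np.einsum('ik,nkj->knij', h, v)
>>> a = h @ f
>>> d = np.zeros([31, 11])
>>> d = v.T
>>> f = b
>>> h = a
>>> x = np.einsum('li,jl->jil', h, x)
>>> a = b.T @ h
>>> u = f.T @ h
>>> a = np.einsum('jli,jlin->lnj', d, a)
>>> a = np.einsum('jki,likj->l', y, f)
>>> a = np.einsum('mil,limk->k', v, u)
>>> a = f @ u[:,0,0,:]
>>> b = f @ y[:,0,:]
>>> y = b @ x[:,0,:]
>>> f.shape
(29, 7, 29, 11)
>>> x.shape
(7, 5, 29)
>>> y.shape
(29, 7, 29, 29)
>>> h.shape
(29, 5)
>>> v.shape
(7, 29, 11)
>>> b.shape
(29, 7, 29, 7)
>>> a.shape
(29, 7, 29, 5)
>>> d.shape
(11, 29, 7)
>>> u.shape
(11, 29, 7, 5)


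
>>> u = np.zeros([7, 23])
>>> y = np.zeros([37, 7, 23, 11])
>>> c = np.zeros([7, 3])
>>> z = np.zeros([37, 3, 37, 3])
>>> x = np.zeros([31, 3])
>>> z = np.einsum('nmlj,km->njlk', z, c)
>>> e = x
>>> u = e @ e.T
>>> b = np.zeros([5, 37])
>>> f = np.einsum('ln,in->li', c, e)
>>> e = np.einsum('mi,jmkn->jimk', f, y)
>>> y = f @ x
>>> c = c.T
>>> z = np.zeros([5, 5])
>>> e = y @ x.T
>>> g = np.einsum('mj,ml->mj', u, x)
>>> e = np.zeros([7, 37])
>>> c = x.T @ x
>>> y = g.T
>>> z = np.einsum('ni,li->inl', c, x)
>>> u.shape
(31, 31)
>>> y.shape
(31, 31)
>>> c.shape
(3, 3)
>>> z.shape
(3, 3, 31)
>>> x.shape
(31, 3)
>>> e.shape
(7, 37)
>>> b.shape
(5, 37)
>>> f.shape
(7, 31)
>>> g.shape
(31, 31)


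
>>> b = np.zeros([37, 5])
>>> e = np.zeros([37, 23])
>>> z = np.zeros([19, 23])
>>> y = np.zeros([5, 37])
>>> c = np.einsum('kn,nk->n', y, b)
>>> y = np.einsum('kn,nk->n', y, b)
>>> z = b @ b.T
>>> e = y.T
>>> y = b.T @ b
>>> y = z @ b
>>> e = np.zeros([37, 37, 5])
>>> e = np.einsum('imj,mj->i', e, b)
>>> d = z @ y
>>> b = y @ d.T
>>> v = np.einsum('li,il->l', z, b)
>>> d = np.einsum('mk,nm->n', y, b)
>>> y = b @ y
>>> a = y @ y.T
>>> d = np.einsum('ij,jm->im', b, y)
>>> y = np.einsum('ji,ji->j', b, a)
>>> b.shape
(37, 37)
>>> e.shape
(37,)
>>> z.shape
(37, 37)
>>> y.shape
(37,)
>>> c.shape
(37,)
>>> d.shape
(37, 5)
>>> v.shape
(37,)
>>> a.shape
(37, 37)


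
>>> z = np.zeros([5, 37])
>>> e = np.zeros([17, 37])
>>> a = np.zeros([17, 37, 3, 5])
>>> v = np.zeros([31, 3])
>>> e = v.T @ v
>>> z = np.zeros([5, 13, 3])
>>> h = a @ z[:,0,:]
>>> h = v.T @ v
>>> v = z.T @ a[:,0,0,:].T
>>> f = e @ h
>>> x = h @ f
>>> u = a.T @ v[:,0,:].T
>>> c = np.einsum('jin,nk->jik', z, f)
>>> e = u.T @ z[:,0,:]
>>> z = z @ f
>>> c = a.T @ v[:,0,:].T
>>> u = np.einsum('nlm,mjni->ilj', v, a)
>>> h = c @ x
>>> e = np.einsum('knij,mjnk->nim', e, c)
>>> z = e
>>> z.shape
(37, 3, 5)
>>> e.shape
(37, 3, 5)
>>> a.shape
(17, 37, 3, 5)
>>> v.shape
(3, 13, 17)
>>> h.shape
(5, 3, 37, 3)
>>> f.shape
(3, 3)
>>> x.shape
(3, 3)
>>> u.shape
(5, 13, 37)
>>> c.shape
(5, 3, 37, 3)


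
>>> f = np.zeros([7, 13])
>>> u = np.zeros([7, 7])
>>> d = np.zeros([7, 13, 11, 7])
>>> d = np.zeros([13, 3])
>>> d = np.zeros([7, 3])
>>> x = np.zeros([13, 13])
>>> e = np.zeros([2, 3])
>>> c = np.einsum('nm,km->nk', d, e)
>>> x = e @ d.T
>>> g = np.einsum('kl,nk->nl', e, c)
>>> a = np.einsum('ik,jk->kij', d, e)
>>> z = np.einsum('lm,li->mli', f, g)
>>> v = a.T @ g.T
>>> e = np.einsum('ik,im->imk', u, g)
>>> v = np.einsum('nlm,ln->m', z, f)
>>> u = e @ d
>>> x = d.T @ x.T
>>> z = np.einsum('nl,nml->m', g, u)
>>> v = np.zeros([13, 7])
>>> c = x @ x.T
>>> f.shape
(7, 13)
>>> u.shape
(7, 3, 3)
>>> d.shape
(7, 3)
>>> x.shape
(3, 2)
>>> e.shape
(7, 3, 7)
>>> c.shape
(3, 3)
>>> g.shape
(7, 3)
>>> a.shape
(3, 7, 2)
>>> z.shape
(3,)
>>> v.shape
(13, 7)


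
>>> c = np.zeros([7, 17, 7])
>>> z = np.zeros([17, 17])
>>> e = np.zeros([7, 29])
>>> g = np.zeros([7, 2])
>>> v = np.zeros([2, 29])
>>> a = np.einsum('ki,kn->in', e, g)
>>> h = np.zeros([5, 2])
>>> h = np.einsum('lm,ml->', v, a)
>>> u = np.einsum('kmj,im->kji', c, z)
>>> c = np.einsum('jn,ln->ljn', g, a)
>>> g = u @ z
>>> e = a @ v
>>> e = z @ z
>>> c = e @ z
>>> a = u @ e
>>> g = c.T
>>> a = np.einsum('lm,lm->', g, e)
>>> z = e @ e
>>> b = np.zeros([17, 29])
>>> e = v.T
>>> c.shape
(17, 17)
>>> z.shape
(17, 17)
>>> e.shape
(29, 2)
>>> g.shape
(17, 17)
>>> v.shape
(2, 29)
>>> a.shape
()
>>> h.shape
()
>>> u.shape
(7, 7, 17)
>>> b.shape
(17, 29)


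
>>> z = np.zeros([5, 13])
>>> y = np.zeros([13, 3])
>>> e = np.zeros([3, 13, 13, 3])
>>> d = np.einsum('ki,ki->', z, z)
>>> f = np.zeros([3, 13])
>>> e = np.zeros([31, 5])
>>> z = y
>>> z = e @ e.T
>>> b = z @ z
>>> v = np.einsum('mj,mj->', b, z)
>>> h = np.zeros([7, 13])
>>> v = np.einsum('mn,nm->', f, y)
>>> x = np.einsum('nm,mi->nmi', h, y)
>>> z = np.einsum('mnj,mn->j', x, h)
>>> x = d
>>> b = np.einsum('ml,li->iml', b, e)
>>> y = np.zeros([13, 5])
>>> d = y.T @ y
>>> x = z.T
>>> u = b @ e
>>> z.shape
(3,)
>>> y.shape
(13, 5)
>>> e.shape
(31, 5)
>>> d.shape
(5, 5)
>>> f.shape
(3, 13)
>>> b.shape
(5, 31, 31)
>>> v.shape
()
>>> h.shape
(7, 13)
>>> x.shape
(3,)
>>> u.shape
(5, 31, 5)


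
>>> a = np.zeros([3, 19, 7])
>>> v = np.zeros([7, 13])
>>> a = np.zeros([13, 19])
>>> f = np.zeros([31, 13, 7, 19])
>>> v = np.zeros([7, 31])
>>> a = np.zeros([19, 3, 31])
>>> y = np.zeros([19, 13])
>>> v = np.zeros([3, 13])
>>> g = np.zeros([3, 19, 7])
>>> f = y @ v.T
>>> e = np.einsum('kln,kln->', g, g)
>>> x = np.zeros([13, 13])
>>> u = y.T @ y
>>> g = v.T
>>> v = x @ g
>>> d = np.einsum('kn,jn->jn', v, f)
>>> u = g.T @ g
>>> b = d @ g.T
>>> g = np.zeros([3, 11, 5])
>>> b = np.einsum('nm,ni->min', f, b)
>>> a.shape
(19, 3, 31)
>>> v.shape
(13, 3)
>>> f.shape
(19, 3)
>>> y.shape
(19, 13)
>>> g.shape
(3, 11, 5)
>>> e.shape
()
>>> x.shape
(13, 13)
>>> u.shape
(3, 3)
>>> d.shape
(19, 3)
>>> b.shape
(3, 13, 19)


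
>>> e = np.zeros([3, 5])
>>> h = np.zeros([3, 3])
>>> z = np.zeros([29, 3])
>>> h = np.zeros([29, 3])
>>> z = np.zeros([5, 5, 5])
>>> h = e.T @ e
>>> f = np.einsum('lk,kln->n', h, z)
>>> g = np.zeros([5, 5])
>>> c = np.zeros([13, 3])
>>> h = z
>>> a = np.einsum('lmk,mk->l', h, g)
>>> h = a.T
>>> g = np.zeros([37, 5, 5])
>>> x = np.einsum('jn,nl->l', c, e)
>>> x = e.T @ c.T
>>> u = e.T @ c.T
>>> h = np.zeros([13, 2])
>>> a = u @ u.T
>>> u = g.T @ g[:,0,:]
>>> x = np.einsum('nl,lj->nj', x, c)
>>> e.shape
(3, 5)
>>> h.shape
(13, 2)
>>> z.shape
(5, 5, 5)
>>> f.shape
(5,)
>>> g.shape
(37, 5, 5)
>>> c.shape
(13, 3)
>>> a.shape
(5, 5)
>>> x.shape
(5, 3)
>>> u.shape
(5, 5, 5)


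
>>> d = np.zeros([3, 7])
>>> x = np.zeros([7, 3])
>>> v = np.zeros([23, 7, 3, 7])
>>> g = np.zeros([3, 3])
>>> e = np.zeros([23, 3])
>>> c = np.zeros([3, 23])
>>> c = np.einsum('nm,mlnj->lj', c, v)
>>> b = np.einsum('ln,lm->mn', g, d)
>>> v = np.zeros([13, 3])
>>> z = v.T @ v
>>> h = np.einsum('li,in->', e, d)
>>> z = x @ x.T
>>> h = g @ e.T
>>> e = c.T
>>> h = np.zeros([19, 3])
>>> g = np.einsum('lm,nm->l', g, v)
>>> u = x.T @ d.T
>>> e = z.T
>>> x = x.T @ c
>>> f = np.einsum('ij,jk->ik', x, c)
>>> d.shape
(3, 7)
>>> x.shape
(3, 7)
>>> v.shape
(13, 3)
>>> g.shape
(3,)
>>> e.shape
(7, 7)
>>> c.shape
(7, 7)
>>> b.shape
(7, 3)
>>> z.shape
(7, 7)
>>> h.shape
(19, 3)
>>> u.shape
(3, 3)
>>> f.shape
(3, 7)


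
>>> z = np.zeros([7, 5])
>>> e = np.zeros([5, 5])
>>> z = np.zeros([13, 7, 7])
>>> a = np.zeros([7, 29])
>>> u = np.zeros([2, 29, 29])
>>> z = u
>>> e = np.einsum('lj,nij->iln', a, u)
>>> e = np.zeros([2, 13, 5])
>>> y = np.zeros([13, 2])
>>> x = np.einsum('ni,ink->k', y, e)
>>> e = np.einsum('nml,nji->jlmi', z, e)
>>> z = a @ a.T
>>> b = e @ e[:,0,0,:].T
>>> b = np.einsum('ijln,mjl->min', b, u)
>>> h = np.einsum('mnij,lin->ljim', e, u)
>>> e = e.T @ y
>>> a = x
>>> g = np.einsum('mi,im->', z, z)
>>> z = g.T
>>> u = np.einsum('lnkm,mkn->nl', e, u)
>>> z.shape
()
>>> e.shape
(5, 29, 29, 2)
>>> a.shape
(5,)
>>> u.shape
(29, 5)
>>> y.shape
(13, 2)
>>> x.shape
(5,)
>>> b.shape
(2, 13, 13)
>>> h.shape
(2, 5, 29, 13)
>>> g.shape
()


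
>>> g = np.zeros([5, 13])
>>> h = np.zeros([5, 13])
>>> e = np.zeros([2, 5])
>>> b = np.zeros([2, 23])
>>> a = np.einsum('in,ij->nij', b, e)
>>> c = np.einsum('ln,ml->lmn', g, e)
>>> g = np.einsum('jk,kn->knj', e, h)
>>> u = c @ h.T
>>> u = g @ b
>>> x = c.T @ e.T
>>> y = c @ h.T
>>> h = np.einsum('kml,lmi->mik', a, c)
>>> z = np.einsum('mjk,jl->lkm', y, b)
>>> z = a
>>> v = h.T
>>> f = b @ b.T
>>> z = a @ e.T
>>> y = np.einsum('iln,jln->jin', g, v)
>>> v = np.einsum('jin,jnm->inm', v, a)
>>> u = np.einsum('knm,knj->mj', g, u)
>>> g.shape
(5, 13, 2)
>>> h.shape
(2, 13, 23)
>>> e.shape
(2, 5)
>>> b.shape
(2, 23)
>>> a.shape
(23, 2, 5)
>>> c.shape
(5, 2, 13)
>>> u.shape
(2, 23)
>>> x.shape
(13, 2, 2)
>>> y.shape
(23, 5, 2)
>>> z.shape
(23, 2, 2)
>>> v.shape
(13, 2, 5)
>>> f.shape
(2, 2)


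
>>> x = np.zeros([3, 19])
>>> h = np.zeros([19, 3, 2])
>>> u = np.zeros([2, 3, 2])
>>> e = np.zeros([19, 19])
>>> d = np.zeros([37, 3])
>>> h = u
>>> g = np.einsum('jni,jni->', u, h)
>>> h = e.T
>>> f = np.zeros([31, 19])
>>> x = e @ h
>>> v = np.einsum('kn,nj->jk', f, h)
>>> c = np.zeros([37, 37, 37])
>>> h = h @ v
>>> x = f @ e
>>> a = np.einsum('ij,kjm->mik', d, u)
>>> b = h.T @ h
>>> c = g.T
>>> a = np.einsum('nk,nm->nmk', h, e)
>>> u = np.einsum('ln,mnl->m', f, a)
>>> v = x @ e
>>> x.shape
(31, 19)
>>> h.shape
(19, 31)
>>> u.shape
(19,)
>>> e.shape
(19, 19)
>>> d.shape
(37, 3)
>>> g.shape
()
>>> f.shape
(31, 19)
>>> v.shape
(31, 19)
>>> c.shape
()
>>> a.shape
(19, 19, 31)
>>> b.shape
(31, 31)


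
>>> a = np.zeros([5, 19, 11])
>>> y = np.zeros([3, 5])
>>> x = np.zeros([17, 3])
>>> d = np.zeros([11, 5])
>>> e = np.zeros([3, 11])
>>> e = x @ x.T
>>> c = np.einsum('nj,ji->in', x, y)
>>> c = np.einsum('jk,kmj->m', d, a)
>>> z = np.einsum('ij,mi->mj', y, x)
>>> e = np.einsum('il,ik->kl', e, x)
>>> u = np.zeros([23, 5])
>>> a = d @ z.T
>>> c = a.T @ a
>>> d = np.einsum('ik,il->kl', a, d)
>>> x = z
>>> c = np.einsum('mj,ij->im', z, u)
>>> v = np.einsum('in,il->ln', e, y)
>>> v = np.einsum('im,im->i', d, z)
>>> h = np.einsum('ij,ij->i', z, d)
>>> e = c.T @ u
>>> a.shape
(11, 17)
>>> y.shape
(3, 5)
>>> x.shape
(17, 5)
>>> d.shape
(17, 5)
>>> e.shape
(17, 5)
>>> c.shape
(23, 17)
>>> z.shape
(17, 5)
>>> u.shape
(23, 5)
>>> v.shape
(17,)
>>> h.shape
(17,)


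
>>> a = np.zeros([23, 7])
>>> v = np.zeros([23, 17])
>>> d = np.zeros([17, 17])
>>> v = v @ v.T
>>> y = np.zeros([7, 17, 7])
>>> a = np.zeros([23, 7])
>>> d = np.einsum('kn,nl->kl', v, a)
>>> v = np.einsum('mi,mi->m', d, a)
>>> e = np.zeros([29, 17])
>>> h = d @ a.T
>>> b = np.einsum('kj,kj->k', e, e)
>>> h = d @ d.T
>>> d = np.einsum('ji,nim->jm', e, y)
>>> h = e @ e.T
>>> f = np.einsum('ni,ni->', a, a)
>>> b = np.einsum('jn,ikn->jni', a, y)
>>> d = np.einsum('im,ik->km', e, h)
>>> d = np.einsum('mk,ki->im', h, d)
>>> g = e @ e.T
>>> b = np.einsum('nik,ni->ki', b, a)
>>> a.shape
(23, 7)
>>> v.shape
(23,)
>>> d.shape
(17, 29)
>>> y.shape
(7, 17, 7)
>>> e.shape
(29, 17)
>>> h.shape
(29, 29)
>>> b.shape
(7, 7)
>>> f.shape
()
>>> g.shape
(29, 29)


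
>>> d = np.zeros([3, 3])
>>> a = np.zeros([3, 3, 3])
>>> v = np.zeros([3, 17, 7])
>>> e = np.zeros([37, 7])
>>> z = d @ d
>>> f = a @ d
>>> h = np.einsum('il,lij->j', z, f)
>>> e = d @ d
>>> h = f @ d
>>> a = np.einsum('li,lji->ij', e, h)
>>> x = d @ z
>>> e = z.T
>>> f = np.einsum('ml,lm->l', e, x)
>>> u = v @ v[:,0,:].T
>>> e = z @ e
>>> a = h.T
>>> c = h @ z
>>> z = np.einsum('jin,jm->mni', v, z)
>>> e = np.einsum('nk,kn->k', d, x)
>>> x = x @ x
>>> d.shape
(3, 3)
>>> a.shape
(3, 3, 3)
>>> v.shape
(3, 17, 7)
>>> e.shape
(3,)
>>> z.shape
(3, 7, 17)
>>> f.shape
(3,)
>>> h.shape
(3, 3, 3)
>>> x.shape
(3, 3)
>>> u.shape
(3, 17, 3)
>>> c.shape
(3, 3, 3)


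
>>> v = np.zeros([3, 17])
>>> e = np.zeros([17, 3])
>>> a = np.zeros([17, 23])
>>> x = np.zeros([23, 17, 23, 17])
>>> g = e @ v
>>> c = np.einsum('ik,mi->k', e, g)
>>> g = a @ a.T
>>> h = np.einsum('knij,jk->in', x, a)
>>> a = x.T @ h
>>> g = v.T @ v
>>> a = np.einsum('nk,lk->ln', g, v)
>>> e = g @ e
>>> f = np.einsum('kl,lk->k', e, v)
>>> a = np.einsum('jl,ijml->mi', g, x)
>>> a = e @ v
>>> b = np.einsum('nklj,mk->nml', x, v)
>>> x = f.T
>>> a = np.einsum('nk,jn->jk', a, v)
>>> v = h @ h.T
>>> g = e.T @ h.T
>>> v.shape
(23, 23)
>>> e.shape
(17, 3)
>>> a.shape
(3, 17)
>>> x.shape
(17,)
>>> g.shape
(3, 23)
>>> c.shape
(3,)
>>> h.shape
(23, 17)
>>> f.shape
(17,)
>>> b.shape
(23, 3, 23)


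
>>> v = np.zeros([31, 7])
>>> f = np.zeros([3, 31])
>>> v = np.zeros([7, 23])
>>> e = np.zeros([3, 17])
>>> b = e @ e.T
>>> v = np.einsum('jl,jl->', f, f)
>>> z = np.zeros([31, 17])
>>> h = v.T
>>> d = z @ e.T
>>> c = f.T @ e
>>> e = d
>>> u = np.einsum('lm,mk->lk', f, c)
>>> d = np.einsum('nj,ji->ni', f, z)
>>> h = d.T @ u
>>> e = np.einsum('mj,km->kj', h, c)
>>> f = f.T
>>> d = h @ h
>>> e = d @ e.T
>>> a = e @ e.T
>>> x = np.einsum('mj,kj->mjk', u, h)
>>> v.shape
()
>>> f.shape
(31, 3)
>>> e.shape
(17, 31)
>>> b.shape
(3, 3)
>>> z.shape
(31, 17)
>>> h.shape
(17, 17)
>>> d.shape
(17, 17)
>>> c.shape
(31, 17)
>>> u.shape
(3, 17)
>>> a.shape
(17, 17)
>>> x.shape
(3, 17, 17)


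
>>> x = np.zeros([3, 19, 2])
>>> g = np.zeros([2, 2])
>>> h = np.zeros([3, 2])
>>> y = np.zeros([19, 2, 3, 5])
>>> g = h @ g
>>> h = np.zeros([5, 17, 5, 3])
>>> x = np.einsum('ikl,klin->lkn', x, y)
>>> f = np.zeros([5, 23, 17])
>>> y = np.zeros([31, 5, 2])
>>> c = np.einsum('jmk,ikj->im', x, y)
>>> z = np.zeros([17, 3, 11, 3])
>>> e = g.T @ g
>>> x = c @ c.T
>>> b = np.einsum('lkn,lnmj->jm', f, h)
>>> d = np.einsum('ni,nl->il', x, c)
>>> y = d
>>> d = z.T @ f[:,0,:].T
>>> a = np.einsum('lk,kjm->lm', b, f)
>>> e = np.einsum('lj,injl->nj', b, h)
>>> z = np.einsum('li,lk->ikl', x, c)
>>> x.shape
(31, 31)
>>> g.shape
(3, 2)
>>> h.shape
(5, 17, 5, 3)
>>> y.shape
(31, 19)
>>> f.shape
(5, 23, 17)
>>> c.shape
(31, 19)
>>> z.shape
(31, 19, 31)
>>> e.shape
(17, 5)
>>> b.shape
(3, 5)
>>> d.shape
(3, 11, 3, 5)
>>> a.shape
(3, 17)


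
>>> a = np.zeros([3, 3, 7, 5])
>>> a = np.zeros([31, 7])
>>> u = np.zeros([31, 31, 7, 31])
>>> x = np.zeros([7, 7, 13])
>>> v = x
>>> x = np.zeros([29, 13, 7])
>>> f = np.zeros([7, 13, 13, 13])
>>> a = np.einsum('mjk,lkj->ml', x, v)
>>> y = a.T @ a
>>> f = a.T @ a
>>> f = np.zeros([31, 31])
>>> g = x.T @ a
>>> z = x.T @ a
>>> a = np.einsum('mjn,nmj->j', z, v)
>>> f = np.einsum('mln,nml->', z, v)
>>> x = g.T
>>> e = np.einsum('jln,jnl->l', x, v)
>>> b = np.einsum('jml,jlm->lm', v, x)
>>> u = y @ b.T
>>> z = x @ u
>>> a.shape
(13,)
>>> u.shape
(7, 13)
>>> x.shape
(7, 13, 7)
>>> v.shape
(7, 7, 13)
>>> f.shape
()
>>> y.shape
(7, 7)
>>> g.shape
(7, 13, 7)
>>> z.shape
(7, 13, 13)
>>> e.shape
(13,)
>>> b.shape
(13, 7)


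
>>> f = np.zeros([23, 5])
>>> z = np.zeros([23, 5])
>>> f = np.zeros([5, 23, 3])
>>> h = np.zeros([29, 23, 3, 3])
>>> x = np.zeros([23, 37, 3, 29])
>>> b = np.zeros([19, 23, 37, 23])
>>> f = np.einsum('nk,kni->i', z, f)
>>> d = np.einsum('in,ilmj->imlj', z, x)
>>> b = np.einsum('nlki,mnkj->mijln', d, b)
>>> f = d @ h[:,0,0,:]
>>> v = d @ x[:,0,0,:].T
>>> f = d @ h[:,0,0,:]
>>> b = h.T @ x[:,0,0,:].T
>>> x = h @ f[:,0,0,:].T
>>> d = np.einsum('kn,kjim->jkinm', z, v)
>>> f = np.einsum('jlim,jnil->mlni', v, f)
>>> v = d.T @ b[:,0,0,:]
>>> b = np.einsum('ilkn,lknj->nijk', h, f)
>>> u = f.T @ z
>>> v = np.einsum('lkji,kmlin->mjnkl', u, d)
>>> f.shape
(23, 3, 3, 37)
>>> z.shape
(23, 5)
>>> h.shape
(29, 23, 3, 3)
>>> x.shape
(29, 23, 3, 23)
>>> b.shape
(3, 29, 37, 3)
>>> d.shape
(3, 23, 37, 5, 23)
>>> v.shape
(23, 3, 23, 3, 37)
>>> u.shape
(37, 3, 3, 5)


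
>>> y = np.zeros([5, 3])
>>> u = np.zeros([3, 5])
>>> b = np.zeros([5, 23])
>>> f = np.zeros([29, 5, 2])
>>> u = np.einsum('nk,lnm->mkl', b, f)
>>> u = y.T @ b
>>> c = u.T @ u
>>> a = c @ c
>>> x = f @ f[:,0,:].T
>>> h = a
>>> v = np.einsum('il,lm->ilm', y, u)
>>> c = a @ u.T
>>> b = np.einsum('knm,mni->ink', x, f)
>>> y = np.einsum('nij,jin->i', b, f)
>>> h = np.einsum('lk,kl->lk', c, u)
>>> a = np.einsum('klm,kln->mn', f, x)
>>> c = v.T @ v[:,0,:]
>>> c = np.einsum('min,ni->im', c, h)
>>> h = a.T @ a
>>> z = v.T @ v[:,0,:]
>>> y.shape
(5,)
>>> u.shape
(3, 23)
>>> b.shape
(2, 5, 29)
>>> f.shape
(29, 5, 2)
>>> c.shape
(3, 23)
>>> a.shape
(2, 29)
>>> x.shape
(29, 5, 29)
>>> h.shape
(29, 29)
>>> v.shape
(5, 3, 23)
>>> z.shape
(23, 3, 23)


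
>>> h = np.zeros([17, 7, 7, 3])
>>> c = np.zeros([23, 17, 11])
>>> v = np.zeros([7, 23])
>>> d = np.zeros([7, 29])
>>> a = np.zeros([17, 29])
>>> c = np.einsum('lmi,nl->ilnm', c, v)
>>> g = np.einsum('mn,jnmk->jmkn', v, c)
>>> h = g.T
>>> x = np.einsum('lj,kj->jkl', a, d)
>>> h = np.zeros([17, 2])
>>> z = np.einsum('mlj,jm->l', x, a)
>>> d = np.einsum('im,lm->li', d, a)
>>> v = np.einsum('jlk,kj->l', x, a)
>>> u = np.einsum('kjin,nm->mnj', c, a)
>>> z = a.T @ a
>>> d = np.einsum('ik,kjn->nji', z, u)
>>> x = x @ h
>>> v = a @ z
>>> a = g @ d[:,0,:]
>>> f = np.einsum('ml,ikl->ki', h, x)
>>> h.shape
(17, 2)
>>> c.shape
(11, 23, 7, 17)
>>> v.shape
(17, 29)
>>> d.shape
(23, 17, 29)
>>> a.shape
(11, 7, 17, 29)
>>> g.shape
(11, 7, 17, 23)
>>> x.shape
(29, 7, 2)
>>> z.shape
(29, 29)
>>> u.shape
(29, 17, 23)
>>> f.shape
(7, 29)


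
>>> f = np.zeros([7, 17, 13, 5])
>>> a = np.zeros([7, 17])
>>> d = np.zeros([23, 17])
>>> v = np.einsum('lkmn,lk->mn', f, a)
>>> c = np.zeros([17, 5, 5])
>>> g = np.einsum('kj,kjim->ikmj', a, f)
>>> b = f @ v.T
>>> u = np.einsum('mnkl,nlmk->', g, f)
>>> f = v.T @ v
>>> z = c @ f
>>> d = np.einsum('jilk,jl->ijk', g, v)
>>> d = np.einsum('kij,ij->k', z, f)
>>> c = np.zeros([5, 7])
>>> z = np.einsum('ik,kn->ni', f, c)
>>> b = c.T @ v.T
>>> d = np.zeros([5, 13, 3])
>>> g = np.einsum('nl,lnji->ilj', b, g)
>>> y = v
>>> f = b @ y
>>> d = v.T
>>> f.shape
(7, 5)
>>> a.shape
(7, 17)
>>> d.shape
(5, 13)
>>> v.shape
(13, 5)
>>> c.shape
(5, 7)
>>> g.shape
(17, 13, 5)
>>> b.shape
(7, 13)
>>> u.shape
()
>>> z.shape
(7, 5)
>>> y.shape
(13, 5)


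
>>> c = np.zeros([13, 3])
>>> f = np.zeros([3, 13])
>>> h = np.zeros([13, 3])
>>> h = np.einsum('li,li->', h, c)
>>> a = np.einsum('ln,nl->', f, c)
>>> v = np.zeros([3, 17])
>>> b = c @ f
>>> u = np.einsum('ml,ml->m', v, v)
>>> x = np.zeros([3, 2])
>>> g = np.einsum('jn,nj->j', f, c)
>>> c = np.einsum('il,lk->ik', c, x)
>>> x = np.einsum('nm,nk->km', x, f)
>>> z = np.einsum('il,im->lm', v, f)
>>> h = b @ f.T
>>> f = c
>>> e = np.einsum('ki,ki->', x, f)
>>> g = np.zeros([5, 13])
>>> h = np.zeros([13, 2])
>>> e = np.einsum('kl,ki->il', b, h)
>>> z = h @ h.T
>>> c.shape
(13, 2)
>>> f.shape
(13, 2)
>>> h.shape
(13, 2)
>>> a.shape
()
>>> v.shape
(3, 17)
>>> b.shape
(13, 13)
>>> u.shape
(3,)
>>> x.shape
(13, 2)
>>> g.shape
(5, 13)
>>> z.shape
(13, 13)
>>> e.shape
(2, 13)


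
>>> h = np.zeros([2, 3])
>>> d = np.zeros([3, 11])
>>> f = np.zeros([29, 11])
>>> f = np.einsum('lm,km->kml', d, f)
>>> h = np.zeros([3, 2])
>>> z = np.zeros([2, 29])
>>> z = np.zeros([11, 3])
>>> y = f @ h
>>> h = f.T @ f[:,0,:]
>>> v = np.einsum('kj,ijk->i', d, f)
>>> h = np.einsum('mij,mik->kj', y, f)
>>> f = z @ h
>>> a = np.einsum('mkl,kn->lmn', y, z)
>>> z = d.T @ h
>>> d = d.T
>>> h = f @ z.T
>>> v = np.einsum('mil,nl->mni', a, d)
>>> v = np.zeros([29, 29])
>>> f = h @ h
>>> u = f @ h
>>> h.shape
(11, 11)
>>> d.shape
(11, 3)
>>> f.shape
(11, 11)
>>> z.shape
(11, 2)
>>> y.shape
(29, 11, 2)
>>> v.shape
(29, 29)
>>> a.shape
(2, 29, 3)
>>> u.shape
(11, 11)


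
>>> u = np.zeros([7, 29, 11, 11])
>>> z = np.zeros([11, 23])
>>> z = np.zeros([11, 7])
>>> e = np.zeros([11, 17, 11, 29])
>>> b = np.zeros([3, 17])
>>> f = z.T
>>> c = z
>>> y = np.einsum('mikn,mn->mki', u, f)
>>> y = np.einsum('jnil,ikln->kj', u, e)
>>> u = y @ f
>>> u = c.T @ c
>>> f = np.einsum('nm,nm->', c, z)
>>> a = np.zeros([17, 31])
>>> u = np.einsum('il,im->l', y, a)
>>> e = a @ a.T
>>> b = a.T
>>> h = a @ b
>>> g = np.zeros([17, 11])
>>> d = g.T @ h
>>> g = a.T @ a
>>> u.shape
(7,)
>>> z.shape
(11, 7)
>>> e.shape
(17, 17)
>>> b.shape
(31, 17)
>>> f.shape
()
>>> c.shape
(11, 7)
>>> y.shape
(17, 7)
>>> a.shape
(17, 31)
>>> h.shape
(17, 17)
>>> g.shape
(31, 31)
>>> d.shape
(11, 17)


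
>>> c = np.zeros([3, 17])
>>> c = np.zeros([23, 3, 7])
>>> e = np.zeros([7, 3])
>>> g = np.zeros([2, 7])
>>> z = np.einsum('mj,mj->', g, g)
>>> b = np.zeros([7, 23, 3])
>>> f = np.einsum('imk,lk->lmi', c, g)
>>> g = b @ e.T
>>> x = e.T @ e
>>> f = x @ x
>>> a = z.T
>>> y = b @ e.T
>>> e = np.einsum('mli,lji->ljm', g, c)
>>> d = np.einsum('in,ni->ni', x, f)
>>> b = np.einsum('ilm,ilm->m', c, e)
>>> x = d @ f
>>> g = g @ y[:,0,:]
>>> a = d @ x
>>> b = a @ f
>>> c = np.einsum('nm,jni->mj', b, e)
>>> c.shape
(3, 23)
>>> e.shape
(23, 3, 7)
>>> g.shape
(7, 23, 7)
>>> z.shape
()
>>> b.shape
(3, 3)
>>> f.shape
(3, 3)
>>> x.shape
(3, 3)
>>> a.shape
(3, 3)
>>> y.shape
(7, 23, 7)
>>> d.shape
(3, 3)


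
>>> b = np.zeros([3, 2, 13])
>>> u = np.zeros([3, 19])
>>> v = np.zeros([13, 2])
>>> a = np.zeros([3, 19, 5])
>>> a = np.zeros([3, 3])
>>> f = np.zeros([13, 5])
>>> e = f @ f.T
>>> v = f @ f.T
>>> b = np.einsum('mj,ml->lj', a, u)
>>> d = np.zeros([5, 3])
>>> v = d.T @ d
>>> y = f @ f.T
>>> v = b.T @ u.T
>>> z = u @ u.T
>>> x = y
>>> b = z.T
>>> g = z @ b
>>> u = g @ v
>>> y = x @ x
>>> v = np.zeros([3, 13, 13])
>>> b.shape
(3, 3)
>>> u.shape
(3, 3)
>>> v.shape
(3, 13, 13)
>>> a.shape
(3, 3)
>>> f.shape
(13, 5)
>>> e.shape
(13, 13)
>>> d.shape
(5, 3)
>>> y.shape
(13, 13)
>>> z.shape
(3, 3)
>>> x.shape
(13, 13)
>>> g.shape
(3, 3)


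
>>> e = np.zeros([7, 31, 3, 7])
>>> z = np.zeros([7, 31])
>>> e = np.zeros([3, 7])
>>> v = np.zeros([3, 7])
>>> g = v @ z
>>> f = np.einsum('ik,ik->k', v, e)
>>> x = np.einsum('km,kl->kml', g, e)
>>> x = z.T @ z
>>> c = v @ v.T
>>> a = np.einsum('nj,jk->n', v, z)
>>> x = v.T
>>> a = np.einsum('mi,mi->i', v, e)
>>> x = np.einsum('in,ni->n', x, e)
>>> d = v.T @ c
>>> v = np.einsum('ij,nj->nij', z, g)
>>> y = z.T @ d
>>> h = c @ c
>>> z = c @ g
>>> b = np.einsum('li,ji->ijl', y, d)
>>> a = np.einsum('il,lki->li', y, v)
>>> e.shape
(3, 7)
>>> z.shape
(3, 31)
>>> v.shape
(3, 7, 31)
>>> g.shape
(3, 31)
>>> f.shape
(7,)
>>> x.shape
(3,)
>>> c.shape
(3, 3)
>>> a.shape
(3, 31)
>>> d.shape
(7, 3)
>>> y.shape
(31, 3)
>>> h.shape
(3, 3)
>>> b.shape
(3, 7, 31)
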